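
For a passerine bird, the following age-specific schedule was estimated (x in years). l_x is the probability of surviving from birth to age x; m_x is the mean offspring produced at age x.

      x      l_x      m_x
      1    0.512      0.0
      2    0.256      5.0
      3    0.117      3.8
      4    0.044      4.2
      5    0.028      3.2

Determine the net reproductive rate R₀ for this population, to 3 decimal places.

R₀ = Σ l_x m_x:
  age 1: 0.512 × 0.0 = 0.0000
  age 2: 0.256 × 5.0 = 1.2800
  age 3: 0.117 × 3.8 = 0.4446
  age 4: 0.044 × 4.2 = 0.1848
  age 5: 0.028 × 3.2 = 0.0896
R₀ = 0.0000 + 1.2800 + 0.4446 + 0.1848 + 0.0896 = 1.9990

1.999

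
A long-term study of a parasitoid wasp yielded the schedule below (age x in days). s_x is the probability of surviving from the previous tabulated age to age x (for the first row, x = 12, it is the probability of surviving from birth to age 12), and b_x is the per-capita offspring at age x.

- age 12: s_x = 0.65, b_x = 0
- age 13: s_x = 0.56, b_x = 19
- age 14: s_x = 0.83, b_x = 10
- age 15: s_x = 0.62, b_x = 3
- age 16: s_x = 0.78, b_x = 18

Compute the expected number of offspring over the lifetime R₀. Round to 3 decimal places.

13.129

Survivorship from birth: l_x = s_12·s_13·…·s_x.
  l_12 = 0.65000
  l_13 = 0.36400
  l_14 = 0.30212
  l_15 = 0.18731
  l_16 = 0.14611
R₀ = Σ l_x b_x:
  age 12: 0.65000 × 0 = 0.0000
  age 13: 0.36400 × 19 = 6.9160
  age 14: 0.30212 × 10 = 3.0212
  age 15: 0.18731 × 3 = 0.5619
  age 16: 0.14611 × 18 = 2.6300
R₀ = 0.0000 + 6.9160 + 3.0212 + 0.5619 + 2.6300 = 13.1291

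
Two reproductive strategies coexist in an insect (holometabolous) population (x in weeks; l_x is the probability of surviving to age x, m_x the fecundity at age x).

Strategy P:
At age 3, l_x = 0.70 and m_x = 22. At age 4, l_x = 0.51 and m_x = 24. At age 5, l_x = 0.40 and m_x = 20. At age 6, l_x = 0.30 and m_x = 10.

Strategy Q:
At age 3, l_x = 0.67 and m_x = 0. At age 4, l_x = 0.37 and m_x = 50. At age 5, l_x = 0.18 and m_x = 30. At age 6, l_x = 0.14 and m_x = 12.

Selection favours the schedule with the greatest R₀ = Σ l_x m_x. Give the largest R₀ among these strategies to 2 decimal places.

38.64

Strategy P: R₀ = 0.70×22 + 0.51×24 + 0.40×20 + 0.30×10 = 38.6400
Strategy Q: R₀ = 0.67×0 + 0.37×50 + 0.18×30 + 0.14×12 = 25.5800
Highest R₀: strategy P with 38.6400.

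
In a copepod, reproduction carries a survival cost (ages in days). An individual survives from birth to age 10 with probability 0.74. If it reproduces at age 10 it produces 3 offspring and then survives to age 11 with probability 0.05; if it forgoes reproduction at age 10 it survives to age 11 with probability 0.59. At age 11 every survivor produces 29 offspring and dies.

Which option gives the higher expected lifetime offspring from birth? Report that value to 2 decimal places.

breed at age 10: R₀ = 0.74 × (3 + 0.05 × 29) = 0.74 × 4.4500 = 3.2930
delay to age 11: R₀ = 0.74 × (0.59 × 29) = 0.74 × 17.1100 = 12.6614
Higher: delay to age 11 (12.6614).

12.66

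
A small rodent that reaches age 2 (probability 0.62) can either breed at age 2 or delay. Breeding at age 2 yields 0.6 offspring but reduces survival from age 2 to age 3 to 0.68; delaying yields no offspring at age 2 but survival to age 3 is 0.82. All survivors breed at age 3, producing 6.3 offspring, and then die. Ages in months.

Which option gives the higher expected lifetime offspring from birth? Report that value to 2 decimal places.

breed at age 2: R₀ = 0.62 × (0.6 + 0.68 × 6.3) = 0.62 × 4.8840 = 3.0281
delay to age 3: R₀ = 0.62 × (0.82 × 6.3) = 0.62 × 5.1660 = 3.2029
Higher: delay to age 3 (3.2029).

3.20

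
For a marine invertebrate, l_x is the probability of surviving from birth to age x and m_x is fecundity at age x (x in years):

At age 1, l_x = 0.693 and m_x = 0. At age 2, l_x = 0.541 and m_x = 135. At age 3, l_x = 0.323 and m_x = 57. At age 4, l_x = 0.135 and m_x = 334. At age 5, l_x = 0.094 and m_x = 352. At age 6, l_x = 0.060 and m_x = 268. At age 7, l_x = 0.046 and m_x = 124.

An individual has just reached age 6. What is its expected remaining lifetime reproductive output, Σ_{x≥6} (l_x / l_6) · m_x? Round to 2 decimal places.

l_6 = 0.060. Conditional survival from age 6 to x is l_x / l_6.
  x=6: (0.060/0.060) × 268 = 268.0000
  x=7: (0.046/0.060) × 124 = 95.0667
Sum = 268.0000 + 95.0667 = 363.0667

363.07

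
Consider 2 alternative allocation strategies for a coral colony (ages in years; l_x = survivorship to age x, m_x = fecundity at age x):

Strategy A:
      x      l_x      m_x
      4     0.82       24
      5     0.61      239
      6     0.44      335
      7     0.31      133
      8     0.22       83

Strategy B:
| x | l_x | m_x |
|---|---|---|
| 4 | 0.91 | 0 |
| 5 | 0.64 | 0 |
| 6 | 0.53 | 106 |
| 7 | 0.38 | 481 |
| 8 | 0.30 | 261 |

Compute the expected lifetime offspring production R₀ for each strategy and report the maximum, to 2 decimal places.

Strategy A: R₀ = 0.82×24 + 0.61×239 + 0.44×335 + 0.31×133 + 0.22×83 = 372.3600
Strategy B: R₀ = 0.91×0 + 0.64×0 + 0.53×106 + 0.38×481 + 0.30×261 = 317.2600
Highest R₀: strategy A with 372.3600.

372.36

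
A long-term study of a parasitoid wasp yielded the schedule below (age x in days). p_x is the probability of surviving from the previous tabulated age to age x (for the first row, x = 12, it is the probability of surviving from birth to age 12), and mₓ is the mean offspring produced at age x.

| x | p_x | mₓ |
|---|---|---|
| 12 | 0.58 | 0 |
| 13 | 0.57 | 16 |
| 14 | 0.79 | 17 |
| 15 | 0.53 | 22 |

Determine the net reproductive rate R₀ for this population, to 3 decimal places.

12.775

Survivorship from birth: l_x = p_12·p_13·…·p_x.
  l_12 = 0.58000
  l_13 = 0.33060
  l_14 = 0.26117
  l_15 = 0.13842
R₀ = Σ l_x mₓ:
  age 12: 0.58000 × 0 = 0.0000
  age 13: 0.33060 × 16 = 5.2896
  age 14: 0.26117 × 17 = 4.4399
  age 15: 0.13842 × 22 = 3.0452
R₀ = 0.0000 + 5.2896 + 4.4399 + 3.0452 = 12.7747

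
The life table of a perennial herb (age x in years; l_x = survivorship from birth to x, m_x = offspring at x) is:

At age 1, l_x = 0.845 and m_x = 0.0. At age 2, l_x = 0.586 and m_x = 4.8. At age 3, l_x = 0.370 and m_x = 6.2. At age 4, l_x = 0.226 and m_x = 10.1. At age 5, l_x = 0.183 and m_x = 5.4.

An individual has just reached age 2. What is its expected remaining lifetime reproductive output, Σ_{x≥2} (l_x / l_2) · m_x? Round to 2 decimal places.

14.30

l_2 = 0.586. Conditional survival from age 2 to x is l_x / l_2.
  x=2: (0.586/0.586) × 4.8 = 4.8000
  x=3: (0.370/0.586) × 6.2 = 3.9147
  x=4: (0.226/0.586) × 10.1 = 3.8952
  x=5: (0.183/0.586) × 5.4 = 1.6863
Sum = 4.8000 + 3.9147 + 3.8952 + 1.6863 = 14.2962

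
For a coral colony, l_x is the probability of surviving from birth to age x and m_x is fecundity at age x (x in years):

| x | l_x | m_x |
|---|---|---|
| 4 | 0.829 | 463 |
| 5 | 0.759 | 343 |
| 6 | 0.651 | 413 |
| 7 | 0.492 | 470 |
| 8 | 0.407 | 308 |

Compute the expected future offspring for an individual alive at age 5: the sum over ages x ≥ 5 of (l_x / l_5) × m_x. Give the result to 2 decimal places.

1167.06

l_5 = 0.759. Conditional survival from age 5 to x is l_x / l_5.
  x=5: (0.759/0.759) × 343 = 343.0000
  x=6: (0.651/0.759) × 413 = 354.2332
  x=7: (0.492/0.759) × 470 = 304.6640
  x=8: (0.407/0.759) × 308 = 165.1594
Sum = 343.0000 + 354.2332 + 304.6640 + 165.1594 = 1167.0567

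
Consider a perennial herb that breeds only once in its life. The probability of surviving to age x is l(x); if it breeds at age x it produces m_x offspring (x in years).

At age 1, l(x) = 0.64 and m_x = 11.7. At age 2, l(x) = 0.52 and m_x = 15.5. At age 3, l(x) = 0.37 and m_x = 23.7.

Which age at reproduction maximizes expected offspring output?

3

Expected offspring if breeding at age x = l(x) × m_x:
  age 1: 0.64 × 11.7 = 7.488
  age 2: 0.52 × 15.5 = 8.060
  age 3: 0.37 × 23.7 = 8.769
Maximum at age 3 (8.769).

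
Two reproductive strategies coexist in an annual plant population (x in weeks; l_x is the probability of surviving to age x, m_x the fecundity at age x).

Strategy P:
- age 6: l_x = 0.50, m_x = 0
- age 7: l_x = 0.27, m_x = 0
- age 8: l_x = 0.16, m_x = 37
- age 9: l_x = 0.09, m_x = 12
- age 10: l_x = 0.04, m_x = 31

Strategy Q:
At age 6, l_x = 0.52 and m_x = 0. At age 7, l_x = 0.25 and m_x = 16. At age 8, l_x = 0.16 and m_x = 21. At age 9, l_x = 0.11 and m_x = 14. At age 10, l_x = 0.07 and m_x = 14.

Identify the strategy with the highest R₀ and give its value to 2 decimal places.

Strategy P: R₀ = 0.50×0 + 0.27×0 + 0.16×37 + 0.09×12 + 0.04×31 = 8.2400
Strategy Q: R₀ = 0.52×0 + 0.25×16 + 0.16×21 + 0.11×14 + 0.07×14 = 9.8800
Highest R₀: strategy Q with 9.8800.

9.88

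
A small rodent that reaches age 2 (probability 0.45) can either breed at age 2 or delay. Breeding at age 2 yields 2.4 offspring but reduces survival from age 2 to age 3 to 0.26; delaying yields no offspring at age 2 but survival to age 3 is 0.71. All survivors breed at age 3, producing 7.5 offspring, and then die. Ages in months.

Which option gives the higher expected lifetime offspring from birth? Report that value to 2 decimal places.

2.40

breed at age 2: R₀ = 0.45 × (2.4 + 0.26 × 7.5) = 0.45 × 4.3500 = 1.9575
delay to age 3: R₀ = 0.45 × (0.71 × 7.5) = 0.45 × 5.3250 = 2.3962
Higher: delay to age 3 (2.3962).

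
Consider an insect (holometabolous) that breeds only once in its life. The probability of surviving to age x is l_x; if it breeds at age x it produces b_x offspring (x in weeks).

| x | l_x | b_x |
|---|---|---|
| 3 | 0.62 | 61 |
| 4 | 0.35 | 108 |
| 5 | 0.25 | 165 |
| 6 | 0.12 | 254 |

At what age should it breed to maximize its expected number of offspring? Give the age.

5

Expected offspring if breeding at age x = l_x × b_x:
  age 3: 0.62 × 61 = 37.820
  age 4: 0.35 × 108 = 37.800
  age 5: 0.25 × 165 = 41.250
  age 6: 0.12 × 254 = 30.480
Maximum at age 5 (41.250).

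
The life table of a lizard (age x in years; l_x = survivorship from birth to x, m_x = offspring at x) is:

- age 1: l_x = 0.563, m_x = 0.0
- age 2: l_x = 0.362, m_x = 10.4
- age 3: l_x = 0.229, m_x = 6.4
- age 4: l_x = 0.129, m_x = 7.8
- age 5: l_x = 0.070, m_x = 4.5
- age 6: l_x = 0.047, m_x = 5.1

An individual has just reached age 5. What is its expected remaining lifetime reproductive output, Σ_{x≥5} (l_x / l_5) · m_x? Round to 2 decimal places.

7.92

l_5 = 0.070. Conditional survival from age 5 to x is l_x / l_5.
  x=5: (0.070/0.070) × 4.5 = 4.5000
  x=6: (0.047/0.070) × 5.1 = 3.4243
Sum = 4.5000 + 3.4243 = 7.9243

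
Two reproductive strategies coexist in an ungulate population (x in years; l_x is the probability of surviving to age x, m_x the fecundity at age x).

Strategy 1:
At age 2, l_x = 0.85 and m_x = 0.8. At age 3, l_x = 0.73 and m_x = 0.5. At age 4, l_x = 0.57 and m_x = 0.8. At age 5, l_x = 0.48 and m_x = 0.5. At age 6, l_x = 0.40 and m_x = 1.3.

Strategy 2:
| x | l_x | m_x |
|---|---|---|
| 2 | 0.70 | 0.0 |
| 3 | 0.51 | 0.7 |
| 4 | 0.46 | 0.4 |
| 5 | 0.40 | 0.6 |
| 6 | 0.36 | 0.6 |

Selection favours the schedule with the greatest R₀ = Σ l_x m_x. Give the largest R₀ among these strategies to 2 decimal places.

Strategy 1: R₀ = 0.85×0.8 + 0.73×0.5 + 0.57×0.8 + 0.48×0.5 + 0.40×1.3 = 2.2610
Strategy 2: R₀ = 0.70×0.0 + 0.51×0.7 + 0.46×0.4 + 0.40×0.6 + 0.36×0.6 = 0.9970
Highest R₀: strategy 1 with 2.2610.

2.26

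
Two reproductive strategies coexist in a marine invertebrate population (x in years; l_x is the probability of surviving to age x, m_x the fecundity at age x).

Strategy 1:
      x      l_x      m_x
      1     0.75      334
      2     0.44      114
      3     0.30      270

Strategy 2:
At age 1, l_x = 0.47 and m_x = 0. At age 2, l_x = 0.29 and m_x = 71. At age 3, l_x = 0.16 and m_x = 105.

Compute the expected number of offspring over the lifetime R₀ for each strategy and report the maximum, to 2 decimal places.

Strategy 1: R₀ = 0.75×334 + 0.44×114 + 0.30×270 = 381.6600
Strategy 2: R₀ = 0.47×0 + 0.29×71 + 0.16×105 = 37.3900
Highest R₀: strategy 1 with 381.6600.

381.66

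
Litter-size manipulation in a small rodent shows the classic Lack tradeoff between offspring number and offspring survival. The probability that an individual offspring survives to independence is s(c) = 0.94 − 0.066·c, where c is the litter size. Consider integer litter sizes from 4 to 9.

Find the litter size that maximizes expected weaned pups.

7

Expected weaned pups = c × s(c):
  c=4: 4 × 0.676 = 2.704
  c=5: 5 × 0.610 = 3.050
  c=6: 6 × 0.544 = 3.264
  c=7: 7 × 0.478 = 3.346
  c=8: 8 × 0.412 = 3.296
  c=9: 9 × 0.346 = 3.114
Maximum at c = 7 (3.346 weaned pups).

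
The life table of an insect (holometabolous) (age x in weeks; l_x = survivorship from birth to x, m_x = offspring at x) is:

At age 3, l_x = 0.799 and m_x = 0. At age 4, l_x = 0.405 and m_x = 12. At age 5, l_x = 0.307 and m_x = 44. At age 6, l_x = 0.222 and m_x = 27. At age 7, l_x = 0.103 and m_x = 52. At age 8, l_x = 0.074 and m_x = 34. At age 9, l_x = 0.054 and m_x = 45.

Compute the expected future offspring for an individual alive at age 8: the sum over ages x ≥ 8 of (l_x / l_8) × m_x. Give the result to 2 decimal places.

l_8 = 0.074. Conditional survival from age 8 to x is l_x / l_8.
  x=8: (0.074/0.074) × 34 = 34.0000
  x=9: (0.054/0.074) × 45 = 32.8378
Sum = 34.0000 + 32.8378 = 66.8378

66.84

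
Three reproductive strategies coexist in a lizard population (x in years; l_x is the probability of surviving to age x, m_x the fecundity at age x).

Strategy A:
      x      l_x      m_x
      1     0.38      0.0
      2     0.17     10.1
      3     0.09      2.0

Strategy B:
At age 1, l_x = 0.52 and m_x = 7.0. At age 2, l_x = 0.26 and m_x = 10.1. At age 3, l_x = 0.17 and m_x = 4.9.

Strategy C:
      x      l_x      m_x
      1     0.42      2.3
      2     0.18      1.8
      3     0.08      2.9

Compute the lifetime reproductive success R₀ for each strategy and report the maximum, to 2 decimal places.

7.10

Strategy A: R₀ = 0.38×0.0 + 0.17×10.1 + 0.09×2.0 = 1.8970
Strategy B: R₀ = 0.52×7.0 + 0.26×10.1 + 0.17×4.9 = 7.0990
Strategy C: R₀ = 0.42×2.3 + 0.18×1.8 + 0.08×2.9 = 1.5220
Highest R₀: strategy B with 7.0990.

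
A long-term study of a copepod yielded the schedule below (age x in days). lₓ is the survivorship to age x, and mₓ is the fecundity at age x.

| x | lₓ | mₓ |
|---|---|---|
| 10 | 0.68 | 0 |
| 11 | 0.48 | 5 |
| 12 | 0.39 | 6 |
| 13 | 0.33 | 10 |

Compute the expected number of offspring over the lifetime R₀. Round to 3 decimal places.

8.040

R₀ = Σ lₓ mₓ:
  age 10: 0.68 × 0 = 0.0000
  age 11: 0.48 × 5 = 2.4000
  age 12: 0.39 × 6 = 2.3400
  age 13: 0.33 × 10 = 3.3000
R₀ = 0.0000 + 2.4000 + 2.3400 + 3.3000 = 8.0400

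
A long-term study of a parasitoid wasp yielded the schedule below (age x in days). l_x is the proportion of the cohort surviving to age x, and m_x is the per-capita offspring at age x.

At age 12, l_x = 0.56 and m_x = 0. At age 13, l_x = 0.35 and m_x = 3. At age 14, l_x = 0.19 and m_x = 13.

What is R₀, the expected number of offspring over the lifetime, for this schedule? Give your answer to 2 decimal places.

R₀ = Σ l_x m_x:
  age 12: 0.56 × 0 = 0.0000
  age 13: 0.35 × 3 = 1.0500
  age 14: 0.19 × 13 = 2.4700
R₀ = 0.0000 + 1.0500 + 2.4700 = 3.5200

3.52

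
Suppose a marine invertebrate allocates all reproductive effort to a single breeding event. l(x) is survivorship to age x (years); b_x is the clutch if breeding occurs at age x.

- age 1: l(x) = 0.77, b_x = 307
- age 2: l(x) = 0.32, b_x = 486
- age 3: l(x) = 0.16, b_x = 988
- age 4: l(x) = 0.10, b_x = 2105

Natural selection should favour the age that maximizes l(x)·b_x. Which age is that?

Expected offspring if breeding at age x = l(x) × b_x:
  age 1: 0.77 × 307 = 236.390
  age 2: 0.32 × 486 = 155.520
  age 3: 0.16 × 988 = 158.080
  age 4: 0.10 × 2105 = 210.500
Maximum at age 1 (236.390).

1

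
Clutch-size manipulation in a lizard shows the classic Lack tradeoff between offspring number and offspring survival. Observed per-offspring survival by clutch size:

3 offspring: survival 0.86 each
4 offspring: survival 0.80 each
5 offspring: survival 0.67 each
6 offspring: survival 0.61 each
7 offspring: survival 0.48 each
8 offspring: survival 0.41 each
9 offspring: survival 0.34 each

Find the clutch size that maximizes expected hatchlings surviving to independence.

Expected hatchlings surviving to independence = c × s(c):
  c=3: 3 × 0.86 = 2.580
  c=4: 4 × 0.80 = 3.200
  c=5: 5 × 0.67 = 3.350
  c=6: 6 × 0.61 = 3.660
  c=7: 7 × 0.48 = 3.360
  c=8: 8 × 0.41 = 3.280
  c=9: 9 × 0.34 = 3.060
Maximum at c = 6 (3.660 hatchlings surviving to independence).

6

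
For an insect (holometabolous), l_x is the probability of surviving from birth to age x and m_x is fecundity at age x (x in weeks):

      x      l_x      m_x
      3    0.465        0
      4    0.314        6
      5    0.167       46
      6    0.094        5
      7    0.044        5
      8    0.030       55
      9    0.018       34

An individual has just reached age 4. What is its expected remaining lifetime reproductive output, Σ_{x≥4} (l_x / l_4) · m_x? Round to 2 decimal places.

39.87

l_4 = 0.314. Conditional survival from age 4 to x is l_x / l_4.
  x=4: (0.314/0.314) × 6 = 6.0000
  x=5: (0.167/0.314) × 46 = 24.4650
  x=6: (0.094/0.314) × 5 = 1.4968
  x=7: (0.044/0.314) × 5 = 0.7006
  x=8: (0.030/0.314) × 55 = 5.2548
  x=9: (0.018/0.314) × 34 = 1.9490
Sum = 6.0000 + 24.4650 + 1.4968 + 0.7006 + 5.2548 + 1.9490 = 39.8662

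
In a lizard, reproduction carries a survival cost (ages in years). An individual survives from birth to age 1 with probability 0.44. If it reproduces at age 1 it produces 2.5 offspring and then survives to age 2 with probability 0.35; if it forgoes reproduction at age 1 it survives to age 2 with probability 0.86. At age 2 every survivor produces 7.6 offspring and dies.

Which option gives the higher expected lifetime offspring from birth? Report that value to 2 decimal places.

2.88

breed at age 1: R₀ = 0.44 × (2.5 + 0.35 × 7.6) = 0.44 × 5.1600 = 2.2704
delay to age 2: R₀ = 0.44 × (0.86 × 7.6) = 0.44 × 6.5360 = 2.8758
Higher: delay to age 2 (2.8758).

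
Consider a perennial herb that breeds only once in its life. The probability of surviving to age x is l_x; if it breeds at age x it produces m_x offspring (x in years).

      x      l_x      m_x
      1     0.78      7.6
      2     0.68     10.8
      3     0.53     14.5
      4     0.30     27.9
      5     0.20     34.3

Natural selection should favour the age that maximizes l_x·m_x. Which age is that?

Expected offspring if breeding at age x = l_x × m_x:
  age 1: 0.78 × 7.6 = 5.928
  age 2: 0.68 × 10.8 = 7.344
  age 3: 0.53 × 14.5 = 7.685
  age 4: 0.30 × 27.9 = 8.370
  age 5: 0.20 × 34.3 = 6.860
Maximum at age 4 (8.370).

4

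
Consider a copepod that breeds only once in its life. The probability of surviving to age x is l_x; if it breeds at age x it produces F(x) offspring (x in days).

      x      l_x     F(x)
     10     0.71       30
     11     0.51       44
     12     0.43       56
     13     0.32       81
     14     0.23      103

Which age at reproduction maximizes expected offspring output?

Expected offspring if breeding at age x = l_x × F(x):
  age 10: 0.71 × 30 = 21.300
  age 11: 0.51 × 44 = 22.440
  age 12: 0.43 × 56 = 24.080
  age 13: 0.32 × 81 = 25.920
  age 14: 0.23 × 103 = 23.690
Maximum at age 13 (25.920).

13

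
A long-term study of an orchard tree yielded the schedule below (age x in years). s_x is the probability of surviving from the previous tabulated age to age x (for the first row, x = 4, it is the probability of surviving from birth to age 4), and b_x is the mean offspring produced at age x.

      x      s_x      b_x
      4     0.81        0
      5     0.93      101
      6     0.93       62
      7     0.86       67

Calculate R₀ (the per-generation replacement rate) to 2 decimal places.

Survivorship from birth: l_x = s_4·s_5·…·s_x.
  l_4 = 0.81000
  l_5 = 0.75330
  l_6 = 0.70057
  l_7 = 0.60249
R₀ = Σ l_x b_x:
  age 4: 0.81000 × 0 = 0.0000
  age 5: 0.75330 × 101 = 76.0833
  age 6: 0.70057 × 62 = 43.4353
  age 7: 0.60249 × 67 = 40.3668
R₀ = 0.0000 + 76.0833 + 43.4353 + 40.3668 = 159.8855

159.89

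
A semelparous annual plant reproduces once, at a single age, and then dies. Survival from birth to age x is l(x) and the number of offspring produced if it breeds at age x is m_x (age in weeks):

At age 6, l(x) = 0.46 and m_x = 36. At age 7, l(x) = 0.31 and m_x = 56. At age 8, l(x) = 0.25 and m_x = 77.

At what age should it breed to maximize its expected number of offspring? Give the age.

Expected offspring if breeding at age x = l(x) × m_x:
  age 6: 0.46 × 36 = 16.560
  age 7: 0.31 × 56 = 17.360
  age 8: 0.25 × 77 = 19.250
Maximum at age 8 (19.250).

8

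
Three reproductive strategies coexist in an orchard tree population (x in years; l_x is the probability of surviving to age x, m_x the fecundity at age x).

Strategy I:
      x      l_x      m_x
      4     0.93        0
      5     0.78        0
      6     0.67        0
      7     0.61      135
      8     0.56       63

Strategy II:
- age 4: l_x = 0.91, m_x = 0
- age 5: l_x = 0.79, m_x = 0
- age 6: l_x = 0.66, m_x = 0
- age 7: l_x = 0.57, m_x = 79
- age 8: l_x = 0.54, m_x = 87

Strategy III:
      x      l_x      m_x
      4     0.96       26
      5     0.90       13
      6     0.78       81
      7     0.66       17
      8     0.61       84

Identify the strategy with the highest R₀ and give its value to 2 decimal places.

162.30

Strategy I: R₀ = 0.93×0 + 0.78×0 + 0.67×0 + 0.61×135 + 0.56×63 = 117.6300
Strategy II: R₀ = 0.91×0 + 0.79×0 + 0.66×0 + 0.57×79 + 0.54×87 = 92.0100
Strategy III: R₀ = 0.96×26 + 0.90×13 + 0.78×81 + 0.66×17 + 0.61×84 = 162.3000
Highest R₀: strategy III with 162.3000.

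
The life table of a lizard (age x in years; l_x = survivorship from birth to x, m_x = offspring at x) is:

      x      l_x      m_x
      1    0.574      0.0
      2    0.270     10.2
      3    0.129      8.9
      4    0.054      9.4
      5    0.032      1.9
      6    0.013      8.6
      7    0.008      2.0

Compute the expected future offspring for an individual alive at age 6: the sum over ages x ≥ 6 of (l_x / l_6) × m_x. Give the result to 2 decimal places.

l_6 = 0.013. Conditional survival from age 6 to x is l_x / l_6.
  x=6: (0.013/0.013) × 8.6 = 8.6000
  x=7: (0.008/0.013) × 2.0 = 1.2308
Sum = 8.6000 + 1.2308 = 9.8308

9.83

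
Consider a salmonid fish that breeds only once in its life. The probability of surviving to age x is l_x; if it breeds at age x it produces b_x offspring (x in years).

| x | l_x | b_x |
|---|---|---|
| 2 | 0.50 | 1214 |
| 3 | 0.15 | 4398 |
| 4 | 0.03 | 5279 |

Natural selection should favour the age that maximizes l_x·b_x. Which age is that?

3

Expected offspring if breeding at age x = l_x × b_x:
  age 2: 0.50 × 1214 = 607.000
  age 3: 0.15 × 4398 = 659.700
  age 4: 0.03 × 5279 = 158.370
Maximum at age 3 (659.700).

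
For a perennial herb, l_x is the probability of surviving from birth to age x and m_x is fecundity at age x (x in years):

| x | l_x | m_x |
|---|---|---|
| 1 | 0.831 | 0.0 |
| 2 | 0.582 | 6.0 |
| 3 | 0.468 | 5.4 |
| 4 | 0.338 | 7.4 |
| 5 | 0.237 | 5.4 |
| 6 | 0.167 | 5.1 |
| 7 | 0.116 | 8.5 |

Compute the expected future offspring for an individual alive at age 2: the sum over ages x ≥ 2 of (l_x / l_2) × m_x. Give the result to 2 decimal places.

l_2 = 0.582. Conditional survival from age 2 to x is l_x / l_2.
  x=2: (0.582/0.582) × 6.0 = 6.0000
  x=3: (0.468/0.582) × 5.4 = 4.3423
  x=4: (0.338/0.582) × 7.4 = 4.2976
  x=5: (0.237/0.582) × 5.4 = 2.1990
  x=6: (0.167/0.582) × 5.1 = 1.4634
  x=7: (0.116/0.582) × 8.5 = 1.6942
Sum = 6.0000 + 4.3423 + 4.2976 + 2.1990 + 1.4634 + 1.6942 = 19.9964

20.00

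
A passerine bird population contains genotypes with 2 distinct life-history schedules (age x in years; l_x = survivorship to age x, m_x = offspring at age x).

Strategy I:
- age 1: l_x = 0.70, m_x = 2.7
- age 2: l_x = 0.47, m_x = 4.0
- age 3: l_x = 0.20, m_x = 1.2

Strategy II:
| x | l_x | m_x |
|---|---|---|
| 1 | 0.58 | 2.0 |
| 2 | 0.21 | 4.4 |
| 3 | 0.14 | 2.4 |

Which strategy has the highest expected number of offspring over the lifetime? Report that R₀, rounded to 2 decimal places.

4.01

Strategy I: R₀ = 0.70×2.7 + 0.47×4.0 + 0.20×1.2 = 4.0100
Strategy II: R₀ = 0.58×2.0 + 0.21×4.4 + 0.14×2.4 = 2.4200
Highest R₀: strategy I with 4.0100.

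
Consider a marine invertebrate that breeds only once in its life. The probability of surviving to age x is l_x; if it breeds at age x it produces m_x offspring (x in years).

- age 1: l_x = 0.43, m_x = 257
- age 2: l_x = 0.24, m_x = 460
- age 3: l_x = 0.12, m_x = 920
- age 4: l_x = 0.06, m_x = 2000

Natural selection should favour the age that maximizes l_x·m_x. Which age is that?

4

Expected offspring if breeding at age x = l_x × m_x:
  age 1: 0.43 × 257 = 110.510
  age 2: 0.24 × 460 = 110.400
  age 3: 0.12 × 920 = 110.400
  age 4: 0.06 × 2000 = 120.000
Maximum at age 4 (120.000).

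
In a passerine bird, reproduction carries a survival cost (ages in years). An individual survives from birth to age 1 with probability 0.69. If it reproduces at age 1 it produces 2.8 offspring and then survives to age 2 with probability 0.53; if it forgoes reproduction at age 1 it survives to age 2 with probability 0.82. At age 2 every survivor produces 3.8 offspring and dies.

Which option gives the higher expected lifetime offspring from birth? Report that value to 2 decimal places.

breed at age 1: R₀ = 0.69 × (2.8 + 0.53 × 3.8) = 0.69 × 4.8140 = 3.3217
delay to age 2: R₀ = 0.69 × (0.82 × 3.8) = 0.69 × 3.1160 = 2.1500
Higher: breed at age 1 (3.3217).

3.32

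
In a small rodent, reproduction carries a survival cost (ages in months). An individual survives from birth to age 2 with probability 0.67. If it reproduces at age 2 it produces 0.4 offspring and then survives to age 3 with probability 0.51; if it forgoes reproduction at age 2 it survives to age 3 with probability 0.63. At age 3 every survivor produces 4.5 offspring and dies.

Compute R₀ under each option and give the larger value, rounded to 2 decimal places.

1.90

breed at age 2: R₀ = 0.67 × (0.4 + 0.51 × 4.5) = 0.67 × 2.6950 = 1.8056
delay to age 3: R₀ = 0.67 × (0.63 × 4.5) = 0.67 × 2.8350 = 1.8995
Higher: delay to age 3 (1.8995).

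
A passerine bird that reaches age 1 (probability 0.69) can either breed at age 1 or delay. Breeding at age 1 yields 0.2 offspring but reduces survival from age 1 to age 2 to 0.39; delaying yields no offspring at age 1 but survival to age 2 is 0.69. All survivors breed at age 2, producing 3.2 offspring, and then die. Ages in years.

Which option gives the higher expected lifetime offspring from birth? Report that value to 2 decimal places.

breed at age 1: R₀ = 0.69 × (0.2 + 0.39 × 3.2) = 0.69 × 1.4480 = 0.9991
delay to age 2: R₀ = 0.69 × (0.69 × 3.2) = 0.69 × 2.2080 = 1.5235
Higher: delay to age 2 (1.5235).

1.52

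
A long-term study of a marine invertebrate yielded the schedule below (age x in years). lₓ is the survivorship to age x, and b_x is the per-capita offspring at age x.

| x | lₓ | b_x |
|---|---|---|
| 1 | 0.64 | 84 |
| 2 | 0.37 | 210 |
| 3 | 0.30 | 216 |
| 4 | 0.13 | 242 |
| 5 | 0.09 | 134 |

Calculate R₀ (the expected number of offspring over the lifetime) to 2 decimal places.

239.78

R₀ = Σ lₓ b_x:
  age 1: 0.64 × 84 = 53.7600
  age 2: 0.37 × 210 = 77.7000
  age 3: 0.30 × 216 = 64.8000
  age 4: 0.13 × 242 = 31.4600
  age 5: 0.09 × 134 = 12.0600
R₀ = 53.7600 + 77.7000 + 64.8000 + 31.4600 + 12.0600 = 239.7800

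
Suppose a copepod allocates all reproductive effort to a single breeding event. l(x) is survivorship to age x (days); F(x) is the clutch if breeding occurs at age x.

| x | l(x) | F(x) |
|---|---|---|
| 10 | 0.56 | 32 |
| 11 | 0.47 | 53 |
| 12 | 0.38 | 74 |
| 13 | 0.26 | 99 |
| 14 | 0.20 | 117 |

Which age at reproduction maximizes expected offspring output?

12

Expected offspring if breeding at age x = l(x) × F(x):
  age 10: 0.56 × 32 = 17.920
  age 11: 0.47 × 53 = 24.910
  age 12: 0.38 × 74 = 28.120
  age 13: 0.26 × 99 = 25.740
  age 14: 0.20 × 117 = 23.400
Maximum at age 12 (28.120).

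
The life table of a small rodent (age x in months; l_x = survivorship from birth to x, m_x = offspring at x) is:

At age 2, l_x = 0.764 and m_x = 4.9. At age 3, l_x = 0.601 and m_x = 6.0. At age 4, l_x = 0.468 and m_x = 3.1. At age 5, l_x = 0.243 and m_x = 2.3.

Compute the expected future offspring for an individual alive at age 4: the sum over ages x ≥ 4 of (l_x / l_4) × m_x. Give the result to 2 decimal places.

l_4 = 0.468. Conditional survival from age 4 to x is l_x / l_4.
  x=4: (0.468/0.468) × 3.1 = 3.1000
  x=5: (0.243/0.468) × 2.3 = 1.1942
Sum = 3.1000 + 1.1942 = 4.2942

4.29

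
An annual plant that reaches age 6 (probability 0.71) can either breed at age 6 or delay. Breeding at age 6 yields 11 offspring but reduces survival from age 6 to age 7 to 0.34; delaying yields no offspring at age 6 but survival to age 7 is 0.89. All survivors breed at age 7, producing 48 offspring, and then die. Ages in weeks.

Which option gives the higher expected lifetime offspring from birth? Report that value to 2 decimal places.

30.33

breed at age 6: R₀ = 0.71 × (11 + 0.34 × 48) = 0.71 × 27.3200 = 19.3972
delay to age 7: R₀ = 0.71 × (0.89 × 48) = 0.71 × 42.7200 = 30.3312
Higher: delay to age 7 (30.3312).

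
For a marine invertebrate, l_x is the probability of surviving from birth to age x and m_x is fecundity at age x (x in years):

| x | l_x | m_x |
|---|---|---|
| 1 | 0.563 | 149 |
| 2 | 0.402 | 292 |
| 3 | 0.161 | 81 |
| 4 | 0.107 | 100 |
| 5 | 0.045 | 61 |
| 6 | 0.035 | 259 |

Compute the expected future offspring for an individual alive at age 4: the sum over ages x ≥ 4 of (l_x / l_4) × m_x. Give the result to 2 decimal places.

l_4 = 0.107. Conditional survival from age 4 to x is l_x / l_4.
  x=4: (0.107/0.107) × 100 = 100.0000
  x=5: (0.045/0.107) × 61 = 25.6542
  x=6: (0.035/0.107) × 259 = 84.7196
Sum = 100.0000 + 25.6542 + 84.7196 = 210.3738

210.37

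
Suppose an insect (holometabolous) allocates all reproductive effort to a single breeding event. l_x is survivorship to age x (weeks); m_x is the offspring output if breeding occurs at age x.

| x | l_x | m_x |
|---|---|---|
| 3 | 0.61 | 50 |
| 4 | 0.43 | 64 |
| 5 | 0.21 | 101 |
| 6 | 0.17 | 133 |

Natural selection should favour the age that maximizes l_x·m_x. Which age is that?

Expected offspring if breeding at age x = l_x × m_x:
  age 3: 0.61 × 50 = 30.500
  age 4: 0.43 × 64 = 27.520
  age 5: 0.21 × 101 = 21.210
  age 6: 0.17 × 133 = 22.610
Maximum at age 3 (30.500).

3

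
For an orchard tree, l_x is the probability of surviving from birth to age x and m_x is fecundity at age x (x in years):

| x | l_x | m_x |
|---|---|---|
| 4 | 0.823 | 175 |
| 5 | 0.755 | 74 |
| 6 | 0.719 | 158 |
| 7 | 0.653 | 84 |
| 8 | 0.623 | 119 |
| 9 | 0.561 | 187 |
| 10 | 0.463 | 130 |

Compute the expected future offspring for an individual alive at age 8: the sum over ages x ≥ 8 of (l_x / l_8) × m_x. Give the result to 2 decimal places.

l_8 = 0.623. Conditional survival from age 8 to x is l_x / l_8.
  x=8: (0.623/0.623) × 119 = 119.0000
  x=9: (0.561/0.623) × 187 = 168.3900
  x=10: (0.463/0.623) × 130 = 96.6132
Sum = 119.0000 + 168.3900 + 96.6132 = 384.0032

384.00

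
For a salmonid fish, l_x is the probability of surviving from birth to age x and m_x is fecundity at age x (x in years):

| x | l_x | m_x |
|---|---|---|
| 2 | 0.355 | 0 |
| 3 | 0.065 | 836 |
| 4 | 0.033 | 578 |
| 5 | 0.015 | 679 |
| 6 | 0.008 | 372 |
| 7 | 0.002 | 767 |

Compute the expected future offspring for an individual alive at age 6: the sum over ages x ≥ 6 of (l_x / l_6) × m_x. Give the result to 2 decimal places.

l_6 = 0.008. Conditional survival from age 6 to x is l_x / l_6.
  x=6: (0.008/0.008) × 372 = 372.0000
  x=7: (0.002/0.008) × 767 = 191.7500
Sum = 372.0000 + 191.7500 = 563.7500

563.75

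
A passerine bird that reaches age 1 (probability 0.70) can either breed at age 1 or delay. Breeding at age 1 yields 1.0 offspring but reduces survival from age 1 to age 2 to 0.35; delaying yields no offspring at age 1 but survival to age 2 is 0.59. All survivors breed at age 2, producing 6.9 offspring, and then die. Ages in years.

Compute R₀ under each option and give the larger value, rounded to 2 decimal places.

2.85

breed at age 1: R₀ = 0.70 × (1.0 + 0.35 × 6.9) = 0.70 × 3.4150 = 2.3905
delay to age 2: R₀ = 0.70 × (0.59 × 6.9) = 0.70 × 4.0710 = 2.8497
Higher: delay to age 2 (2.8497).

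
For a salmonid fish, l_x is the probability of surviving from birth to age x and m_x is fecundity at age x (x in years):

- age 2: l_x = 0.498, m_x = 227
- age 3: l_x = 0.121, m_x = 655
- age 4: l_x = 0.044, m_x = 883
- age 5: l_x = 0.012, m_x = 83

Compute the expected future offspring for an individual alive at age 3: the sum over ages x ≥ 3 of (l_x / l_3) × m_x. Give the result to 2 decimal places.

984.32

l_3 = 0.121. Conditional survival from age 3 to x is l_x / l_3.
  x=3: (0.121/0.121) × 655 = 655.0000
  x=4: (0.044/0.121) × 883 = 321.0909
  x=5: (0.012/0.121) × 83 = 8.2314
Sum = 655.0000 + 321.0909 + 8.2314 = 984.3223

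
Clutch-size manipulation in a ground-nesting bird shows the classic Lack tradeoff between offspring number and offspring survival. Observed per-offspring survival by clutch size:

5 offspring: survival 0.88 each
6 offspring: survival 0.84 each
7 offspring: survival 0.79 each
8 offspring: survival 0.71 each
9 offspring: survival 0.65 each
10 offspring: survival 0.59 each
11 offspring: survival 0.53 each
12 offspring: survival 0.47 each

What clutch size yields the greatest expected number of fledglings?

10

Expected fledglings = c × s(c):
  c=5: 5 × 0.88 = 4.400
  c=6: 6 × 0.84 = 5.040
  c=7: 7 × 0.79 = 5.530
  c=8: 8 × 0.71 = 5.680
  c=9: 9 × 0.65 = 5.850
  c=10: 10 × 0.59 = 5.900
  c=11: 11 × 0.53 = 5.830
  c=12: 12 × 0.47 = 5.640
Maximum at c = 10 (5.900 fledglings).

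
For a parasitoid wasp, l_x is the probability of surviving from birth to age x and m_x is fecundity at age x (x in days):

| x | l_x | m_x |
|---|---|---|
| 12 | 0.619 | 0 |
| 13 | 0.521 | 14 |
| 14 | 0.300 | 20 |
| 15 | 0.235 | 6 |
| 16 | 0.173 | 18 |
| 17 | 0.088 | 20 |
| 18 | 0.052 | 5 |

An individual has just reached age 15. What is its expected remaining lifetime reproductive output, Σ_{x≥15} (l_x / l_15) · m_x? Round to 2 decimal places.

27.85

l_15 = 0.235. Conditional survival from age 15 to x is l_x / l_15.
  x=15: (0.235/0.235) × 6 = 6.0000
  x=16: (0.173/0.235) × 18 = 13.2511
  x=17: (0.088/0.235) × 20 = 7.4894
  x=18: (0.052/0.235) × 5 = 1.1064
Sum = 6.0000 + 13.2511 + 7.4894 + 1.1064 = 27.8468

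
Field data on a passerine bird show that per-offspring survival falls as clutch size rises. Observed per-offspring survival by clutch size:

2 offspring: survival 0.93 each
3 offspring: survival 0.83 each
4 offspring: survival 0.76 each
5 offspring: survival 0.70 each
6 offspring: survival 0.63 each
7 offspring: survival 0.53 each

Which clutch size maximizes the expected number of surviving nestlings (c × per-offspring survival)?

6

Expected surviving nestlings = c × s(c):
  c=2: 2 × 0.93 = 1.860
  c=3: 3 × 0.83 = 2.490
  c=4: 4 × 0.76 = 3.040
  c=5: 5 × 0.70 = 3.500
  c=6: 6 × 0.63 = 3.780
  c=7: 7 × 0.53 = 3.710
Maximum at c = 6 (3.780 surviving nestlings).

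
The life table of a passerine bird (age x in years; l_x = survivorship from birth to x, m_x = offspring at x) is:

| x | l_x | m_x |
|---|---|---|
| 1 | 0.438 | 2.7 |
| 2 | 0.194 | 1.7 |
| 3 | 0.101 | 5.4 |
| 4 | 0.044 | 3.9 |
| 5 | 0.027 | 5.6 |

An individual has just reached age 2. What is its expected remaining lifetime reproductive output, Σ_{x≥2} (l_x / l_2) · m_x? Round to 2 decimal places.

6.18

l_2 = 0.194. Conditional survival from age 2 to x is l_x / l_2.
  x=2: (0.194/0.194) × 1.7 = 1.7000
  x=3: (0.101/0.194) × 5.4 = 2.8113
  x=4: (0.044/0.194) × 3.9 = 0.8845
  x=5: (0.027/0.194) × 5.6 = 0.7794
Sum = 1.7000 + 2.8113 + 0.8845 + 0.7794 = 6.1753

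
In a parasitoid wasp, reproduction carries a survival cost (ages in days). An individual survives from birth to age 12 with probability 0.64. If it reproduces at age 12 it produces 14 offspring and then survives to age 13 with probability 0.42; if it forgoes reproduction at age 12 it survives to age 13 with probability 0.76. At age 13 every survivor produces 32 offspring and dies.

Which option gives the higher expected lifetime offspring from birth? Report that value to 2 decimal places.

breed at age 12: R₀ = 0.64 × (14 + 0.42 × 32) = 0.64 × 27.4400 = 17.5616
delay to age 13: R₀ = 0.64 × (0.76 × 32) = 0.64 × 24.3200 = 15.5648
Higher: breed at age 12 (17.5616).

17.56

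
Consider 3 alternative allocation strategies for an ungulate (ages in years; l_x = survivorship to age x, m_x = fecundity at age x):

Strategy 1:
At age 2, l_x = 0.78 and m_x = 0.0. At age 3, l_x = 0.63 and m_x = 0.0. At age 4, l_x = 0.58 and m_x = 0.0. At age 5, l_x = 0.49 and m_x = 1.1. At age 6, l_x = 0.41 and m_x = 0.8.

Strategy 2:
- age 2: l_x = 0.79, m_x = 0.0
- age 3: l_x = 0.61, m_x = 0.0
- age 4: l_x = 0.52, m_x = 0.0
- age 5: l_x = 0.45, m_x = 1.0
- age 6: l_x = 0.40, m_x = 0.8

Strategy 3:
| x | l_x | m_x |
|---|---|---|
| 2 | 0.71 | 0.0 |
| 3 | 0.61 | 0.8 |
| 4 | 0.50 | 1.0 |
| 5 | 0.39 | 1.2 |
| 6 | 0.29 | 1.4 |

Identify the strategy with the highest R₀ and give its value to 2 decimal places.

Strategy 1: R₀ = 0.78×0.0 + 0.63×0.0 + 0.58×0.0 + 0.49×1.1 + 0.41×0.8 = 0.8670
Strategy 2: R₀ = 0.79×0.0 + 0.61×0.0 + 0.52×0.0 + 0.45×1.0 + 0.40×0.8 = 0.7700
Strategy 3: R₀ = 0.71×0.0 + 0.61×0.8 + 0.50×1.0 + 0.39×1.2 + 0.29×1.4 = 1.8620
Highest R₀: strategy 3 with 1.8620.

1.86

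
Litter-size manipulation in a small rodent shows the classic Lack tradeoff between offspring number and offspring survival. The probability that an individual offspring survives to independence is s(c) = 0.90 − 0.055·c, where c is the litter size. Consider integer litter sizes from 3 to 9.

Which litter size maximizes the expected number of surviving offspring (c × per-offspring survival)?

8

Expected surviving offspring = c × s(c):
  c=3: 3 × 0.735 = 2.205
  c=4: 4 × 0.680 = 2.720
  c=5: 5 × 0.625 = 3.125
  c=6: 6 × 0.570 = 3.420
  c=7: 7 × 0.515 = 3.605
  c=8: 8 × 0.460 = 3.680
  c=9: 9 × 0.405 = 3.645
Maximum at c = 8 (3.680 surviving offspring).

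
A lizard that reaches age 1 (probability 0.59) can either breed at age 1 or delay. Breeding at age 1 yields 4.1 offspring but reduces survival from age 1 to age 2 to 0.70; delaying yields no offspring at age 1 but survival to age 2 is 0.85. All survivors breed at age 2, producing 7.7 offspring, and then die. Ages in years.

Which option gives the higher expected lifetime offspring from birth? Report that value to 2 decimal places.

5.60

breed at age 1: R₀ = 0.59 × (4.1 + 0.70 × 7.7) = 0.59 × 9.4900 = 5.5991
delay to age 2: R₀ = 0.59 × (0.85 × 7.7) = 0.59 × 6.5450 = 3.8615
Higher: breed at age 1 (5.5991).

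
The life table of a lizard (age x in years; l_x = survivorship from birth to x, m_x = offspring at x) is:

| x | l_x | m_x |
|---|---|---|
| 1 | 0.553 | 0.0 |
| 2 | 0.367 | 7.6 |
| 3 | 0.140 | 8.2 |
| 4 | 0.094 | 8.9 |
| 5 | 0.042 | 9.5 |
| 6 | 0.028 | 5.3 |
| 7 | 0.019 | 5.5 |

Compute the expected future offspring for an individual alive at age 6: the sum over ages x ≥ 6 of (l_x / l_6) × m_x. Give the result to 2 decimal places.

9.03

l_6 = 0.028. Conditional survival from age 6 to x is l_x / l_6.
  x=6: (0.028/0.028) × 5.3 = 5.3000
  x=7: (0.019/0.028) × 5.5 = 3.7321
Sum = 5.3000 + 3.7321 = 9.0321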